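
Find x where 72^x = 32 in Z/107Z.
3

Baby-step giant-step with step n = ⌈√107⌉ = 11.
Baby steps 72^j mod 107 (j:value) for j=0..10: 0:1, 1:72, 2:48, 3:32, 4:57, 5:38, 6:61, 7:5, 8:39, 9:26, 10:53.
h = 32 is already in the table at j=3, so x = 3.
Check: 72^3 ≡ 32 (mod 107).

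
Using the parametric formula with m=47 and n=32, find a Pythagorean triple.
(1185, 3008, 3233)

Euclid's formula: a = m² - n², b = 2mn, c = m² + n²
m = 47, n = 32
a = 47² - 32² = 2209 - 1024 = 1185
b = 2 × 47 × 32 = 3008
c = 47² + 32² = 2209 + 1024 = 3233
Verification: 1185² + 3008² = 1404225 + 9048064 = 10452289 = 3233² ✓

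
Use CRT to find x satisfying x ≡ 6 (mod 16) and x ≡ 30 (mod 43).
374

Using Chinese Remainder Theorem:
M = 16 × 43 = 688
M1 = 43, M2 = 16
y1 = 43^(-1) mod 16 = 3
y2 = 16^(-1) mod 43 = 35
x = (6×43×3 + 30×16×35) mod 688 = 374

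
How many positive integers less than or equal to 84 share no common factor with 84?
24

84 = 2^2 × 3 × 7
φ(n) = n × ∏(1 - 1/p) for each prime p dividing n
φ(84) = 84 × (1 - 1/2) × (1 - 1/3) × (1 - 1/7) = 24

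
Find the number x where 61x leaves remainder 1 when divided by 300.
241

gcd(61, 300) = 1, so the inverse exists.
Extended Euclidean algorithm on (300, 61):
300 = 4 × 61 + 56  ⟹  56 = (1)·300 + (-4)·61
61 = 1 × 56 + 5  ⟹  5 = (-1)·300 + (5)·61
56 = 11 × 5 + 1  ⟹  1 = (12)·300 + (-59)·61
So (-59)·61 ≡ 1 (mod 300), i.e. 61^(-1) ≡ -59 ≡ 241 (mod 300).
Check: 61 × 241 = 14701 ≡ 1 (mod 300)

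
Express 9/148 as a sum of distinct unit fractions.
1/17 + 1/504 + 1/317016

Greedy algorithm:
9/148: ceiling(148/9) = 17, use 1/17
5/2516: ceiling(2516/5) = 504, use 1/504
1/317016: ceiling(317016/1) = 317016, use 1/317016
Result: 9/148 = 1/17 + 1/504 + 1/317016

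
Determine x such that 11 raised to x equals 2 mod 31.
18

Baby-step giant-step with step n = ⌈√31⌉ = 6.
Baby steps 11^j mod 31 (j:value) for j=0..5: 0:1, 1:11, 2:28, 3:29, 4:9, 5:6.
Giant-step multiplier: 11^(-6) ≡ 11^(30-6) = 11^24 ≡ 8 (mod 31).
Giant steps γ_i = 2·8^i mod 31: γ_0=2, γ_1=16, γ_2=4, γ_3=1 (in table at j=0).
x = i·n + j = 3·6 + 0 = 18.
Check: 11^18 ≡ 2 (mod 31).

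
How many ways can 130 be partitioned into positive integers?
5371315400

p(n) counts ways to write n as a sum of positive integers (order ignored).
Euler's pentagonal recurrence: p(k) = p(k-1) + p(k-2) - p(k-5) - p(k-7) + p(k-12) + p(k-15) - ... (offsets j(3j∓1)/2, signs ++--, p(0)=1, p(<0)=0).
DP table for k = 0..129: p(0)=1, p(1)=1, p(2)=2, p(3)=3, p(4)=5, p(5)=7, p(6)=11, p(7)=15, p(8)=22, p(9)=30, p(10)=42, p(11)=56, p(12)=77, p(13)=101, p(14)=135, p(15)=176, p(16)=231, p(17)=297, p(18)=385, p(19)=490, p(20)=627, p(21)=792, p(22)=1002, p(23)=1255, p(24)=1575, p(25)=1958, p(26)=2436, p(27)=3010, p(28)=3718, p(29)=4565, p(30)=5604, p(31)=6842, p(32)=8349, p(33)=10143, p(34)=12310, p(35)=14883, p(36)=17977, p(37)=21637, p(38)=26015, p(39)=31185, p(40)=37338, p(41)=44583, p(42)=53174, p(43)=63261, p(44)=75175, p(45)=89134, p(46)=105558, p(47)=124754, p(48)=147273, p(49)=173525, p(50)=204226, p(51)=239943, p(52)=281589, p(53)=329931, p(54)=386155, p(55)=451276, p(56)=526823, p(57)=614154, p(58)=715220, p(59)=831820, p(60)=966467, p(61)=1121505, p(62)=1300156, p(63)=1505499, p(64)=1741630, p(65)=2012558, p(66)=2323520, p(67)=2679689, p(68)=3087735, p(69)=3554345, p(70)=4087968, p(71)=4697205, p(72)=5392783, p(73)=6185689, p(74)=7089500, p(75)=8118264, p(76)=9289091, p(77)=10619863, p(78)=12132164, p(79)=13848650, p(80)=15796476, p(81)=18004327, p(82)=20506255, p(83)=23338469, p(84)=26543660, p(85)=30167357, p(86)=34262962, p(87)=38887673, p(88)=44108109, p(89)=49995925, p(90)=56634173, p(91)=64112359, p(92)=72533807, p(93)=82010177, p(94)=92669720, p(95)=104651419, p(96)=118114304, p(97)=133230930, p(98)=150198136, p(99)=169229875, p(100)=190569292, p(101)=214481126, p(102)=241265379, p(103)=271248950, p(104)=304801365, p(105)=342325709, p(106)=384276336, p(107)=431149389, p(108)=483502844, p(109)=541946240, p(110)=607163746, p(111)=679903203, p(112)=761002156, p(113)=851376628, p(114)=952050665, p(115)=1064144451, p(116)=1188908248, p(117)=1327710076, p(118)=1482074143, p(119)=1653668665, p(120)=1844349560, p(121)=2056148051, p(122)=2291320912, p(123)=2552338241, p(124)=2841940500, p(125)=3163127352, p(126)=3519222692, p(127)=3913864295, p(128)=4351078600, p(129)=4835271870.
Final step: p(130) = p(129) + p(128) - p(125) - p(123) + p(118) + p(115) - p(108) - p(104) + p(95) + p(90) - p(79) - p(73) + p(60) + p(53) - p(38) - p(30) + p(13) + p(4)
= 4835271870 + 4351078600 - 3163127352 - 2552338241 + 1482074143 + 1064144451 - 483502844 - 304801365 + 104651419 + 56634173 - 13848650 - 6185689 + 966467 + 329931 - 26015 - 5604 + 101 + 5
= 5371315400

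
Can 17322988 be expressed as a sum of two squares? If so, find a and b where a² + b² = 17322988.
Not possible

Factorization: 17322988 = 2^2 × 163^3
By Fermat: n is sum of two squares iff every prime p ≡ 3 (mod 4) appears to even power.
Prime(s) ≡ 3 (mod 4) with odd exponent: [(163, 3)]
Therefore 17322988 cannot be expressed as a² + b².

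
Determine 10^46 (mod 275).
100

Repeated squaring. Binary of 46 = 101110.
10^1 ≡ 10 (mod 275); 10^2 ≡ 100 (mod 275); 10^4 ≡ 100 (mod 275); 10^8 ≡ 100 (mod 275); 10^16 ≡ 100 (mod 275); 10^32 ≡ 100 (mod 275)
10^46 = 10^2 × 10^4 × 10^8 × 10^32 ≡ 100 (mod 275)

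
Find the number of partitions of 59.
831820

p(n) counts ways to write n as a sum of positive integers (order ignored).
Euler's pentagonal recurrence: p(k) = p(k-1) + p(k-2) - p(k-5) - p(k-7) + p(k-12) + p(k-15) - ... (offsets j(3j∓1)/2, signs ++--, p(0)=1, p(<0)=0).
DP table for k = 0..58: p(0)=1, p(1)=1, p(2)=2, p(3)=3, p(4)=5, p(5)=7, p(6)=11, p(7)=15, p(8)=22, p(9)=30, p(10)=42, p(11)=56, p(12)=77, p(13)=101, p(14)=135, p(15)=176, p(16)=231, p(17)=297, p(18)=385, p(19)=490, p(20)=627, p(21)=792, p(22)=1002, p(23)=1255, p(24)=1575, p(25)=1958, p(26)=2436, p(27)=3010, p(28)=3718, p(29)=4565, p(30)=5604, p(31)=6842, p(32)=8349, p(33)=10143, p(34)=12310, p(35)=14883, p(36)=17977, p(37)=21637, p(38)=26015, p(39)=31185, p(40)=37338, p(41)=44583, p(42)=53174, p(43)=63261, p(44)=75175, p(45)=89134, p(46)=105558, p(47)=124754, p(48)=147273, p(49)=173525, p(50)=204226, p(51)=239943, p(52)=281589, p(53)=329931, p(54)=386155, p(55)=451276, p(56)=526823, p(57)=614154, p(58)=715220.
Final step: p(59) = p(58) + p(57) - p(54) - p(52) + p(47) + p(44) - p(37) - p(33) + p(24) + p(19) - p(8) - p(2)
= 715220 + 614154 - 386155 - 281589 + 124754 + 75175 - 21637 - 10143 + 1575 + 490 - 22 - 2
= 831820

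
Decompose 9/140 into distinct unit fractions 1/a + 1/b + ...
1/16 + 1/560

Greedy algorithm:
9/140: ceiling(140/9) = 16, use 1/16
1/560: ceiling(560/1) = 560, use 1/560
Result: 9/140 = 1/16 + 1/560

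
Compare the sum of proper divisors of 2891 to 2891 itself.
deficient

Proper divisors of 2891: sum = 1 + 7 + 49 + 59 + 413 = 529
Since 529 < 2891, 2891 is deficient.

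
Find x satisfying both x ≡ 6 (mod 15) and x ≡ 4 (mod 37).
411

Using Chinese Remainder Theorem:
M = 15 × 37 = 555
M1 = 37, M2 = 15
y1 = 37^(-1) mod 15 = 13
y2 = 15^(-1) mod 37 = 5
x = (6×37×13 + 4×15×5) mod 555 = 411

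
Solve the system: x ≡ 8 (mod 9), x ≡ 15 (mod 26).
197

Using Chinese Remainder Theorem:
M = 9 × 26 = 234
M1 = 26, M2 = 9
y1 = 26^(-1) mod 9 = 8
y2 = 9^(-1) mod 26 = 3
x = (8×26×8 + 15×9×3) mod 234 = 197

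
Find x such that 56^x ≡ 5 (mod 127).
33

Baby-step giant-step with step n = ⌈√127⌉ = 12.
Baby steps 56^j mod 127 (j:value) for j=0..11: 0:1, 1:56, 2:88, 3:102, 4:124, 5:86, 6:117, 7:75, 8:9, 9:123, 10:30, 11:29.
Giant-step multiplier: 56^(-12) ≡ 56^(126-12) = 56^114 ≡ 47 (mod 127).
Giant steps γ_i = 5·47^i mod 127: γ_0=5, γ_1=108, γ_2=123 (in table at j=9).
x = i·n + j = 2·12 + 9 = 33.
Check: 56^33 ≡ 5 (mod 127).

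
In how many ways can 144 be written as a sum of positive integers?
22540654445

p(n) counts ways to write n as a sum of positive integers (order ignored).
Euler's pentagonal recurrence: p(k) = p(k-1) + p(k-2) - p(k-5) - p(k-7) + p(k-12) + p(k-15) - ... (offsets j(3j∓1)/2, signs ++--, p(0)=1, p(<0)=0).
DP table for k = 0..143: p(0)=1, p(1)=1, p(2)=2, p(3)=3, p(4)=5, p(5)=7, p(6)=11, p(7)=15, p(8)=22, p(9)=30, p(10)=42, p(11)=56, p(12)=77, p(13)=101, p(14)=135, p(15)=176, p(16)=231, p(17)=297, p(18)=385, p(19)=490, p(20)=627, p(21)=792, p(22)=1002, p(23)=1255, p(24)=1575, p(25)=1958, p(26)=2436, p(27)=3010, p(28)=3718, p(29)=4565, p(30)=5604, p(31)=6842, p(32)=8349, p(33)=10143, p(34)=12310, p(35)=14883, p(36)=17977, p(37)=21637, p(38)=26015, p(39)=31185, p(40)=37338, p(41)=44583, p(42)=53174, p(43)=63261, p(44)=75175, p(45)=89134, p(46)=105558, p(47)=124754, p(48)=147273, p(49)=173525, p(50)=204226, p(51)=239943, p(52)=281589, p(53)=329931, p(54)=386155, p(55)=451276, p(56)=526823, p(57)=614154, p(58)=715220, p(59)=831820, p(60)=966467, p(61)=1121505, p(62)=1300156, p(63)=1505499, p(64)=1741630, p(65)=2012558, p(66)=2323520, p(67)=2679689, p(68)=3087735, p(69)=3554345, p(70)=4087968, p(71)=4697205, p(72)=5392783, p(73)=6185689, p(74)=7089500, p(75)=8118264, p(76)=9289091, p(77)=10619863, p(78)=12132164, p(79)=13848650, p(80)=15796476, p(81)=18004327, p(82)=20506255, p(83)=23338469, p(84)=26543660, p(85)=30167357, p(86)=34262962, p(87)=38887673, p(88)=44108109, p(89)=49995925, p(90)=56634173, p(91)=64112359, p(92)=72533807, p(93)=82010177, p(94)=92669720, p(95)=104651419, p(96)=118114304, p(97)=133230930, p(98)=150198136, p(99)=169229875, p(100)=190569292, p(101)=214481126, p(102)=241265379, p(103)=271248950, p(104)=304801365, p(105)=342325709, p(106)=384276336, p(107)=431149389, p(108)=483502844, p(109)=541946240, p(110)=607163746, p(111)=679903203, p(112)=761002156, p(113)=851376628, p(114)=952050665, p(115)=1064144451, p(116)=1188908248, p(117)=1327710076, p(118)=1482074143, p(119)=1653668665, p(120)=1844349560, p(121)=2056148051, p(122)=2291320912, p(123)=2552338241, p(124)=2841940500, p(125)=3163127352, p(126)=3519222692, p(127)=3913864295, p(128)=4351078600, p(129)=4835271870, p(130)=5371315400, p(131)=5964539504, p(132)=6620830889, p(133)=7346629512, p(134)=8149040695, p(135)=9035836076, p(136)=10015581680, p(137)=11097645016, p(138)=12292341831, p(139)=13610949895, p(140)=15065878135, p(141)=16670689208, p(142)=18440293320, p(143)=20390982757.
Final step: p(144) = p(143) + p(142) - p(139) - p(137) + p(132) + p(129) - p(122) - p(118) + p(109) + p(104) - p(93) - p(87) + p(74) + p(67) - p(52) - p(44) + p(27) + p(18)
= 20390982757 + 18440293320 - 13610949895 - 11097645016 + 6620830889 + 4835271870 - 2291320912 - 1482074143 + 541946240 + 304801365 - 82010177 - 38887673 + 7089500 + 2679689 - 281589 - 75175 + 3010 + 385
= 22540654445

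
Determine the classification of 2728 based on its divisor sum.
abundant

Proper divisors of 2728: sum = 1 + 2 + 4 + 8 + 11 + 22 + 31 + 44 + 62 + 88 + 124 + 248 + 341 + 682 + 1364 = 3032
Since 3032 > 2728, 2728 is abundant.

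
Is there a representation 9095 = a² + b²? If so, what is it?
Not possible

Factorization: 9095 = 5 × 17 × 107
By Fermat: n is sum of two squares iff every prime p ≡ 3 (mod 4) appears to even power.
Prime(s) ≡ 3 (mod 4) with odd exponent: [(107, 1)]
Therefore 9095 cannot be expressed as a² + b².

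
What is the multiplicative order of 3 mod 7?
6

7 is prime, so ord(3) divides φ(7) = 6.
Divisors of 6: 1, 2, 3, 6.
Repeated squaring: 3^1 ≡ 3, 3^2 ≡ 2, 3^4 ≡ 4 (mod 7).
Test 3^d mod 7 for each divisor d in increasing order:
3^1 ≡ 3
3^2 ≡ 2
3^3 = 3^2·3^1 ≡ 6
3^6 = 3^4·3^2 ≡ 1  ← first divisor giving 1
The order is 6.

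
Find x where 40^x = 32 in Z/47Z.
10

Baby-step giant-step with step n = ⌈√47⌉ = 7.
Baby steps 40^j mod 47 (j:value) for j=0..6: 0:1, 1:40, 2:2, 3:33, 4:4, 5:19, 6:8.
Giant-step multiplier: 40^(-7) ≡ 40^(46-7) = 40^39 ≡ 26 (mod 47).
Giant steps γ_i = 32·26^i mod 47: γ_0=32, γ_1=33 (in table at j=3).
x = i·n + j = 1·7 + 3 = 10.
Check: 40^10 ≡ 32 (mod 47).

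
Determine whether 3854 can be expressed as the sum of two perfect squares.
Not possible

Factorization: 3854 = 2 × 41 × 47
By Fermat: n is sum of two squares iff every prime p ≡ 3 (mod 4) appears to even power.
Prime(s) ≡ 3 (mod 4) with odd exponent: [(47, 1)]
Therefore 3854 cannot be expressed as a² + b².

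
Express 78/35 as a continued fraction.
[2; 4, 2, 1, 2]

Euclidean algorithm steps:
78 = 2 × 35 + 8
35 = 4 × 8 + 3
8 = 2 × 3 + 2
3 = 1 × 2 + 1
2 = 2 × 1 + 0
Continued fraction: [2; 4, 2, 1, 2]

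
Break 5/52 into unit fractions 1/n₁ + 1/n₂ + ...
1/11 + 1/191 + 1/109252

Greedy algorithm:
5/52: ceiling(52/5) = 11, use 1/11
3/572: ceiling(572/3) = 191, use 1/191
1/109252: ceiling(109252/1) = 109252, use 1/109252
Result: 5/52 = 1/11 + 1/191 + 1/109252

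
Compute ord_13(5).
4

13 is prime, so ord(5) divides φ(13) = 12.
Divisors of 12: 1, 2, 3, 4, 6, 12.
Repeated squaring: 5^1 ≡ 5, 5^2 ≡ 12, 5^4 ≡ 1, 5^8 ≡ 1 (mod 13).
Test 5^d mod 13 for each divisor d in increasing order:
5^1 ≡ 5
5^2 ≡ 12
5^3 = 5^2·5^1 ≡ 8
5^4 ≡ 1  ← first divisor giving 1
The order is 4.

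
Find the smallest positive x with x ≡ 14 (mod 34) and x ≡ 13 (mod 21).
286

Using Chinese Remainder Theorem:
M = 34 × 21 = 714
M1 = 21, M2 = 34
y1 = 21^(-1) mod 34 = 13
y2 = 34^(-1) mod 21 = 13
x = (14×21×13 + 13×34×13) mod 714 = 286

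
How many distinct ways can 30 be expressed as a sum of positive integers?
5604

p(n) counts ways to write n as a sum of positive integers (order ignored).
Euler's pentagonal recurrence: p(k) = p(k-1) + p(k-2) - p(k-5) - p(k-7) + p(k-12) + p(k-15) - ... (offsets j(3j∓1)/2, signs ++--, p(0)=1, p(<0)=0).
DP table for k = 0..29: p(0)=1, p(1)=1, p(2)=2, p(3)=3, p(4)=5, p(5)=7, p(6)=11, p(7)=15, p(8)=22, p(9)=30, p(10)=42, p(11)=56, p(12)=77, p(13)=101, p(14)=135, p(15)=176, p(16)=231, p(17)=297, p(18)=385, p(19)=490, p(20)=627, p(21)=792, p(22)=1002, p(23)=1255, p(24)=1575, p(25)=1958, p(26)=2436, p(27)=3010, p(28)=3718, p(29)=4565.
Final step: p(30) = p(29) + p(28) - p(25) - p(23) + p(18) + p(15) - p(8) - p(4)
= 4565 + 3718 - 1958 - 1255 + 385 + 176 - 22 - 5
= 5604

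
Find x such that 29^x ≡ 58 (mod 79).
51

Baby-step giant-step with step n = ⌈√79⌉ = 9.
Baby steps 29^j mod 79 (j:value) for j=0..8: 0:1, 1:29, 2:51, 3:57, 4:73, 5:63, 6:10, 7:53, 8:36.
Giant-step multiplier: 29^(-9) ≡ 29^(78-9) = 29^69 ≡ 14 (mod 79).
Giant steps γ_i = 58·14^i mod 79: γ_0=58, γ_1=22, γ_2=71, γ_3=46, γ_4=12, γ_5=10 (in table at j=6).
x = i·n + j = 5·9 + 6 = 51.
Check: 29^51 ≡ 58 (mod 79).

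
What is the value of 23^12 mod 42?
1

Repeated squaring. Binary of 12 = 1100.
23^1 ≡ 23 (mod 42); 23^2 ≡ 25 (mod 42); 23^4 ≡ 37 (mod 42); 23^8 ≡ 25 (mod 42)
23^12 = 23^4 × 23^8 ≡ 1 (mod 42)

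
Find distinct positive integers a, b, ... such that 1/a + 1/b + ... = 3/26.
1/9 + 1/234

Greedy algorithm:
3/26: ceiling(26/3) = 9, use 1/9
1/234: ceiling(234/1) = 234, use 1/234
Result: 3/26 = 1/9 + 1/234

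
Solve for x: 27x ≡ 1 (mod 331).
282

gcd(27, 331) = 1, so the inverse exists.
Extended Euclidean algorithm on (331, 27):
331 = 12 × 27 + 7  ⟹  7 = (1)·331 + (-12)·27
27 = 3 × 7 + 6  ⟹  6 = (-3)·331 + (37)·27
7 = 1 × 6 + 1  ⟹  1 = (4)·331 + (-49)·27
So (-49)·27 ≡ 1 (mod 331), i.e. 27^(-1) ≡ -49 ≡ 282 (mod 331).
Check: 27 × 282 = 7614 ≡ 1 (mod 331)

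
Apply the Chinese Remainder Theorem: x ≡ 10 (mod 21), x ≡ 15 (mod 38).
661

Using Chinese Remainder Theorem:
M = 21 × 38 = 798
M1 = 38, M2 = 21
y1 = 38^(-1) mod 21 = 5
y2 = 21^(-1) mod 38 = 29
x = (10×38×5 + 15×21×29) mod 798 = 661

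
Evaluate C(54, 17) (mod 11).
4

Using Lucas' theorem:
Write n=54 and k=17 in base 11:
n in base 11: [4, 10]
k in base 11: [1, 6]
C(54,17) mod 11 = ∏ C(n_i, k_i) mod 11
Digit binomials (mod 11): C(4,1) = 4; C(10,6) = 210 ≡ 1
Product: 4 × 1 = 4 ≡ 4 (mod 11)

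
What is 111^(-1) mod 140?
111

gcd(111, 140) = 1, so the inverse exists.
Extended Euclidean algorithm on (140, 111):
140 = 1 × 111 + 29  ⟹  29 = (1)·140 + (-1)·111
111 = 3 × 29 + 24  ⟹  24 = (-3)·140 + (4)·111
29 = 1 × 24 + 5  ⟹  5 = (4)·140 + (-5)·111
24 = 4 × 5 + 4  ⟹  4 = (-19)·140 + (24)·111
5 = 1 × 4 + 1  ⟹  1 = (23)·140 + (-29)·111
So (-29)·111 ≡ 1 (mod 140), i.e. 111^(-1) ≡ -29 ≡ 111 (mod 140).
Check: 111 × 111 = 12321 ≡ 1 (mod 140)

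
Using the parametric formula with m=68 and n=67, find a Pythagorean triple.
(135, 9112, 9113)

Euclid's formula: a = m² - n², b = 2mn, c = m² + n²
m = 68, n = 67
a = 68² - 67² = 4624 - 4489 = 135
b = 2 × 68 × 67 = 9112
c = 68² + 67² = 4624 + 4489 = 9113
Verification: 135² + 9112² = 18225 + 83028544 = 83046769 = 9113² ✓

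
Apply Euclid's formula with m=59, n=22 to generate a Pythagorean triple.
(2997, 2596, 3965)

Euclid's formula: a = m² - n², b = 2mn, c = m² + n²
m = 59, n = 22
a = 59² - 22² = 3481 - 484 = 2997
b = 2 × 59 × 22 = 2596
c = 59² + 22² = 3481 + 484 = 3965
Verification: 2997² + 2596² = 8982009 + 6739216 = 15721225 = 3965² ✓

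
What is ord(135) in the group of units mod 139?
138

139 is prime, so ord(135) divides φ(139) = 138.
Divisors of 138: 1, 2, 3, 6, 23, 46, 69, 138.
Repeated squaring: 135^1 ≡ 135, 135^2 ≡ 16, 135^4 ≡ 117, 135^8 ≡ 67, 135^16 ≡ 41, 135^32 ≡ 13, 135^64 ≡ 30, 135^128 ≡ 66 (mod 139).
Test 135^d mod 139 for each divisor d in increasing order:
135^1 ≡ 135
135^2 ≡ 16
135^3 = 135^2·135^1 ≡ 75
135^6 = 135^4·135^2 ≡ 65
135^23 = 135^16·135^4·135^2·135^1 ≡ 43
135^46 = 135^32·135^8·135^4·135^2 ≡ 42
135^69 = 135^64·135^4·135^1 ≡ 138
135^138 = 135^128·135^8·135^2 ≡ 1  ← first divisor giving 1
The order is 138.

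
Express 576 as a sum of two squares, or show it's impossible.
0² + 24² (a=0, b=24)

Factorization: 576 = 2^6 × 3^2
By Fermat: n is sum of two squares iff every prime p ≡ 3 (mod 4) appears to even power.
All primes ≡ 3 (mod 4) appear to even power.
Search a = 0, 1, 2, … for 576 - a² a perfect square: first hit at a = 0: 576 - 0 = 576 = 24².
576 = 0² + 24² = 0 + 576 ✓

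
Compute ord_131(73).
10

131 is prime, so ord(73) divides φ(131) = 130.
Divisors of 130: 1, 2, 5, 10, 13, 26, 65, 130.
Repeated squaring: 73^1 ≡ 73, 73^2 ≡ 89, 73^4 ≡ 61, 73^8 ≡ 53, 73^16 ≡ 58, 73^32 ≡ 89, 73^64 ≡ 61, 73^128 ≡ 53 (mod 131).
Test 73^d mod 131 for each divisor d in increasing order:
73^1 ≡ 73
73^2 ≡ 89
73^5 = 73^4·73^1 ≡ 130
73^10 = 73^8·73^2 ≡ 1  ← first divisor giving 1
The order is 10.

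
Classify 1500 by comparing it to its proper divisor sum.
abundant

Proper divisors of 1500: sum = 1 + 2 + 3 + 4 + 5 + 6 + 10 + 12 + ... + 300 + 375 + 500 + 750 (23 divisors) = 2868
Since 2868 > 1500, 1500 is abundant.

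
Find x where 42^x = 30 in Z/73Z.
57

Baby-step giant-step with step n = ⌈√73⌉ = 9.
Baby steps 42^j mod 73 (j:value) for j=0..8: 0:1, 1:42, 2:12, 3:66, 4:71, 5:62, 6:49, 7:14, 8:4.
Giant-step multiplier: 42^(-9) ≡ 42^(72-9) = 42^63 ≡ 10 (mod 73).
Giant steps γ_i = 30·10^i mod 73: γ_0=30, γ_1=8, γ_2=7, γ_3=70, γ_4=43, γ_5=65, γ_6=66 (in table at j=3).
x = i·n + j = 6·9 + 3 = 57.
Check: 42^57 ≡ 30 (mod 73).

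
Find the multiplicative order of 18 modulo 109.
108

109 is prime, so ord(18) divides φ(109) = 108.
Divisors of 108: 1, 2, 3, 4, 6, 9, 12, 18, 27, 36, 54, 108.
Repeated squaring: 18^1 ≡ 18, 18^2 ≡ 106, 18^4 ≡ 9, 18^8 ≡ 81, 18^16 ≡ 21, 18^32 ≡ 5, 18^64 ≡ 25 (mod 109).
Test 18^d mod 109 for each divisor d in increasing order:
18^1 ≡ 18
18^2 ≡ 106
18^3 = 18^2·18^1 ≡ 55
18^4 ≡ 9
18^6 = 18^4·18^2 ≡ 82
18^9 = 18^8·18^1 ≡ 41
18^12 = 18^8·18^4 ≡ 75
18^18 = 18^16·18^2 ≡ 46
18^27 = 18^16·18^8·18^2·18^1 ≡ 33
18^36 = 18^32·18^4 ≡ 45
18^54 = 18^32·18^16·18^4·18^2 ≡ 108
18^108 = 18^64·18^32·18^8·18^4 ≡ 1  ← first divisor giving 1
The order is 108.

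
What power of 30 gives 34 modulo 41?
13

Baby-step giant-step with step n = ⌈√41⌉ = 7.
Baby steps 30^j mod 41 (j:value) for j=0..6: 0:1, 1:30, 2:39, 3:22, 4:4, 5:38, 6:33.
Giant-step multiplier: 30^(-7) ≡ 30^(40-7) = 30^33 ≡ 7 (mod 41).
Giant steps γ_i = 34·7^i mod 41: γ_0=34, γ_1=33 (in table at j=6).
x = i·n + j = 1·7 + 6 = 13.
Check: 30^13 ≡ 34 (mod 41).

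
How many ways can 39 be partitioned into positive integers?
31185

p(n) counts ways to write n as a sum of positive integers (order ignored).
Euler's pentagonal recurrence: p(k) = p(k-1) + p(k-2) - p(k-5) - p(k-7) + p(k-12) + p(k-15) - ... (offsets j(3j∓1)/2, signs ++--, p(0)=1, p(<0)=0).
DP table for k = 0..38: p(0)=1, p(1)=1, p(2)=2, p(3)=3, p(4)=5, p(5)=7, p(6)=11, p(7)=15, p(8)=22, p(9)=30, p(10)=42, p(11)=56, p(12)=77, p(13)=101, p(14)=135, p(15)=176, p(16)=231, p(17)=297, p(18)=385, p(19)=490, p(20)=627, p(21)=792, p(22)=1002, p(23)=1255, p(24)=1575, p(25)=1958, p(26)=2436, p(27)=3010, p(28)=3718, p(29)=4565, p(30)=5604, p(31)=6842, p(32)=8349, p(33)=10143, p(34)=12310, p(35)=14883, p(36)=17977, p(37)=21637, p(38)=26015.
Final step: p(39) = p(38) + p(37) - p(34) - p(32) + p(27) + p(24) - p(17) - p(13) + p(4)
= 26015 + 21637 - 12310 - 8349 + 3010 + 1575 - 297 - 101 + 5
= 31185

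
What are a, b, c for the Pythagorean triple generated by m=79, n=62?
(2397, 9796, 10085)

Euclid's formula: a = m² - n², b = 2mn, c = m² + n²
m = 79, n = 62
a = 79² - 62² = 6241 - 3844 = 2397
b = 2 × 79 × 62 = 9796
c = 79² + 62² = 6241 + 3844 = 10085
Verification: 2397² + 9796² = 5745609 + 95961616 = 101707225 = 10085² ✓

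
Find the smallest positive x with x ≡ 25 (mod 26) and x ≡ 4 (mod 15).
259

Using Chinese Remainder Theorem:
M = 26 × 15 = 390
M1 = 15, M2 = 26
y1 = 15^(-1) mod 26 = 7
y2 = 26^(-1) mod 15 = 11
x = (25×15×7 + 4×26×11) mod 390 = 259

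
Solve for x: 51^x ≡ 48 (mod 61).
50

Baby-step giant-step with step n = ⌈√61⌉ = 8.
Baby steps 51^j mod 61 (j:value) for j=0..7: 0:1, 1:51, 2:39, 3:37, 4:57, 5:40, 6:27, 7:35.
Giant-step multiplier: 51^(-8) ≡ 51^(60-8) = 51^52 ≡ 42 (mod 61).
Giant steps γ_i = 48·42^i mod 61: γ_0=48, γ_1=3, γ_2=4, γ_3=46, γ_4=41, γ_5=14, γ_6=39 (in table at j=2).
x = i·n + j = 6·8 + 2 = 50.
Check: 51^50 ≡ 48 (mod 61).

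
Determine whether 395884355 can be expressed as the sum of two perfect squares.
Not possible

Factorization: 395884355 = 5 × 17 × 167^3
By Fermat: n is sum of two squares iff every prime p ≡ 3 (mod 4) appears to even power.
Prime(s) ≡ 3 (mod 4) with odd exponent: [(167, 3)]
Therefore 395884355 cannot be expressed as a² + b².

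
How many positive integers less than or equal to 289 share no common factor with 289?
272

289 = 17^2
φ(n) = n × ∏(1 - 1/p) for each prime p dividing n
φ(289) = 289 × (1 - 1/17) = 272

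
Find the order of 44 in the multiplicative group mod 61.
60

61 is prime, so ord(44) divides φ(61) = 60.
Divisors of 60: 1, 2, 3, 4, 5, 6, 10, 12, 15, 20, 30, 60.
Repeated squaring: 44^1 ≡ 44, 44^2 ≡ 45, 44^4 ≡ 12, 44^8 ≡ 22, 44^16 ≡ 57, 44^32 ≡ 16 (mod 61).
Test 44^d mod 61 for each divisor d in increasing order:
44^1 ≡ 44
44^2 ≡ 45
44^3 = 44^2·44^1 ≡ 28
44^4 ≡ 12
44^5 = 44^4·44^1 ≡ 40
44^6 = 44^4·44^2 ≡ 52
44^10 = 44^8·44^2 ≡ 14
44^12 = 44^8·44^4 ≡ 20
44^15 = 44^8·44^4·44^2·44^1 ≡ 11
44^20 = 44^16·44^4 ≡ 13
44^30 = 44^16·44^8·44^4·44^2 ≡ 60
44^60 = 44^32·44^16·44^8·44^4 ≡ 1  ← first divisor giving 1
The order is 60.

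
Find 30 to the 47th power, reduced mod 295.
160

Repeated squaring. Binary of 47 = 101111.
30^1 ≡ 30 (mod 295); 30^2 ≡ 15 (mod 295); 30^4 ≡ 225 (mod 295); 30^8 ≡ 180 (mod 295); 30^16 ≡ 245 (mod 295); 30^32 ≡ 140 (mod 295)
30^47 = 30^1 × 30^2 × 30^4 × 30^8 × 30^32 ≡ 160 (mod 295)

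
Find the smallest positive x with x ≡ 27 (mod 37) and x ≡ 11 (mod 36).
767

Using Chinese Remainder Theorem:
M = 37 × 36 = 1332
M1 = 36, M2 = 37
y1 = 36^(-1) mod 37 = 36
y2 = 37^(-1) mod 36 = 1
x = (27×36×36 + 11×37×1) mod 1332 = 767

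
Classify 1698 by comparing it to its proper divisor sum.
abundant

Proper divisors of 1698: sum = 1 + 2 + 3 + 6 + 283 + 566 + 849 = 1710
Since 1710 > 1698, 1698 is abundant.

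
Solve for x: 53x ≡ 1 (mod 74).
7

gcd(53, 74) = 1, so the inverse exists.
Extended Euclidean algorithm on (74, 53):
74 = 1 × 53 + 21  ⟹  21 = (1)·74 + (-1)·53
53 = 2 × 21 + 11  ⟹  11 = (-2)·74 + (3)·53
21 = 1 × 11 + 10  ⟹  10 = (3)·74 + (-4)·53
11 = 1 × 10 + 1  ⟹  1 = (-5)·74 + (7)·53
So (7)·53 ≡ 1 (mod 74), i.e. 53^(-1) ≡ 7 (mod 74).
Check: 53 × 7 = 371 ≡ 1 (mod 74)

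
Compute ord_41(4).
10

41 is prime, so ord(4) divides φ(41) = 40.
Divisors of 40: 1, 2, 4, 5, 8, 10, 20, 40.
Repeated squaring: 4^1 ≡ 4, 4^2 ≡ 16, 4^4 ≡ 10, 4^8 ≡ 18, 4^16 ≡ 37, 4^32 ≡ 16 (mod 41).
Test 4^d mod 41 for each divisor d in increasing order:
4^1 ≡ 4
4^2 ≡ 16
4^4 ≡ 10
4^5 = 4^4·4^1 ≡ 40
4^8 ≡ 18
4^10 = 4^8·4^2 ≡ 1  ← first divisor giving 1
The order is 10.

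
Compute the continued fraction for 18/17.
[1; 17]

Euclidean algorithm steps:
18 = 1 × 17 + 1
17 = 17 × 1 + 0
Continued fraction: [1; 17]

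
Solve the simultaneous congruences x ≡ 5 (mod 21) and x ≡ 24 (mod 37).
320

Using Chinese Remainder Theorem:
M = 21 × 37 = 777
M1 = 37, M2 = 21
y1 = 37^(-1) mod 21 = 4
y2 = 21^(-1) mod 37 = 30
x = (5×37×4 + 24×21×30) mod 777 = 320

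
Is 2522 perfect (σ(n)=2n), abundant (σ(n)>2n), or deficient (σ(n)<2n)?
deficient

Proper divisors of 2522: sum = 1 + 2 + 13 + 26 + 97 + 194 + 1261 = 1594
Since 1594 < 2522, 2522 is deficient.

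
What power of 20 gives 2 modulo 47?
44

Baby-step giant-step with step n = ⌈√47⌉ = 7.
Baby steps 20^j mod 47 (j:value) for j=0..6: 0:1, 1:20, 2:24, 3:10, 4:12, 5:5, 6:6.
Giant-step multiplier: 20^(-7) ≡ 20^(46-7) = 20^39 ≡ 38 (mod 47).
Giant steps γ_i = 2·38^i mod 47: γ_0=2, γ_1=29, γ_2=21, γ_3=46, γ_4=9, γ_5=13, γ_6=24 (in table at j=2).
x = i·n + j = 6·7 + 2 = 44.
Check: 20^44 ≡ 2 (mod 47).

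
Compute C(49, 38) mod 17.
5

Using Lucas' theorem:
Write n=49 and k=38 in base 17:
n in base 17: [2, 15]
k in base 17: [2, 4]
C(49,38) mod 17 = ∏ C(n_i, k_i) mod 17
Digit binomials (mod 17): C(2,2) = 1; C(15,4) = 1365 ≡ 5
Product: 1 × 5 = 5 ≡ 5 (mod 17)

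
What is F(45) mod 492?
374

Matrix identity: Q^n = [[F_(n+1), F_n], [F_n, F_(n-1)]] with Q = [[1,1],[1,0]].
n = 45 = 101101₂. Square-and-multiply, entries mod 492:
Q^1 = [[1,1],[1,0]]
Q^2 = (Q^1)² = [[2,1],[1,1]]
Q^5 = (Q^2)²·Q = [[8,5],[5,3]]
Q^11 = (Q^5)²·Q = [[144,89],[89,55]]
Q^22 = (Q^11)² = [[121,491],[491,122]]
Q^45 = (Q^22)²·Q = [[131,374],[374,249]]
F_45 mod 492 = Q^45[0][1] = 374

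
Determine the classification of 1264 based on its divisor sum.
deficient

Proper divisors of 1264: sum = 1 + 2 + 4 + 8 + 16 + 79 + 158 + 316 + 632 = 1216
Since 1216 < 1264, 1264 is deficient.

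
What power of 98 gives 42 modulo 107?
100

Baby-step giant-step with step n = ⌈√107⌉ = 11.
Baby steps 98^j mod 107 (j:value) for j=0..10: 0:1, 1:98, 2:81, 3:20, 4:34, 5:15, 6:79, 7:38, 8:86, 9:82, 10:11.
Giant-step multiplier: 98^(-11) ≡ 98^(106-11) = 98^95 ≡ 67 (mod 107).
Giant steps γ_i = 42·67^i mod 107: γ_0=42, γ_1=32, γ_2=4, γ_3=54, γ_4=87, γ_5=51, γ_6=100, γ_7=66, γ_8=35, γ_9=98 (in table at j=1).
x = i·n + j = 9·11 + 1 = 100.
Check: 98^100 ≡ 42 (mod 107).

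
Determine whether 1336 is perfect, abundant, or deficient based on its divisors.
deficient

Proper divisors of 1336: sum = 1 + 2 + 4 + 8 + 167 + 334 + 668 = 1184
Since 1184 < 1336, 1336 is deficient.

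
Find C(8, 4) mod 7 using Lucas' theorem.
0

Using Lucas' theorem:
Write n=8 and k=4 in base 7:
n in base 7: [1, 1]
k in base 7: [0, 4]
C(8,4) mod 7 = ∏ C(n_i, k_i) mod 7
Digit binomials (mod 7): C(1,0) = 1; C(1,4) = 0 (k_i > n_i)
Product: 1 × 0 = 0 ≡ 0 (mod 7)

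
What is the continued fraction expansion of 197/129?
[1; 1, 1, 8, 1, 2, 2]

Euclidean algorithm steps:
197 = 1 × 129 + 68
129 = 1 × 68 + 61
68 = 1 × 61 + 7
61 = 8 × 7 + 5
7 = 1 × 5 + 2
5 = 2 × 2 + 1
2 = 2 × 1 + 0
Continued fraction: [1; 1, 1, 8, 1, 2, 2]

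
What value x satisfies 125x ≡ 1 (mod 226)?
179

gcd(125, 226) = 1, so the inverse exists.
Extended Euclidean algorithm on (226, 125):
226 = 1 × 125 + 101  ⟹  101 = (1)·226 + (-1)·125
125 = 1 × 101 + 24  ⟹  24 = (-1)·226 + (2)·125
101 = 4 × 24 + 5  ⟹  5 = (5)·226 + (-9)·125
24 = 4 × 5 + 4  ⟹  4 = (-21)·226 + (38)·125
5 = 1 × 4 + 1  ⟹  1 = (26)·226 + (-47)·125
So (-47)·125 ≡ 1 (mod 226), i.e. 125^(-1) ≡ -47 ≡ 179 (mod 226).
Check: 125 × 179 = 22375 ≡ 1 (mod 226)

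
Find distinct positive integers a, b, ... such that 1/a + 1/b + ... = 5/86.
1/18 + 1/387

Greedy algorithm:
5/86: ceiling(86/5) = 18, use 1/18
1/387: ceiling(387/1) = 387, use 1/387
Result: 5/86 = 1/18 + 1/387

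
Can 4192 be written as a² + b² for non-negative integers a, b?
Not possible

Factorization: 4192 = 2^5 × 131
By Fermat: n is sum of two squares iff every prime p ≡ 3 (mod 4) appears to even power.
Prime(s) ≡ 3 (mod 4) with odd exponent: [(131, 1)]
Therefore 4192 cannot be expressed as a² + b².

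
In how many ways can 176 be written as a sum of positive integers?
476715857290

p(n) counts ways to write n as a sum of positive integers (order ignored).
Euler's pentagonal recurrence: p(k) = p(k-1) + p(k-2) - p(k-5) - p(k-7) + p(k-12) + p(k-15) - ... (offsets j(3j∓1)/2, signs ++--, p(0)=1, p(<0)=0).
DP table for k = 0..175: p(0)=1, p(1)=1, p(2)=2, p(3)=3, p(4)=5, p(5)=7, p(6)=11, p(7)=15, p(8)=22, p(9)=30, p(10)=42, p(11)=56, p(12)=77, p(13)=101, p(14)=135, p(15)=176, p(16)=231, p(17)=297, p(18)=385, p(19)=490, p(20)=627, p(21)=792, p(22)=1002, p(23)=1255, p(24)=1575, p(25)=1958, p(26)=2436, p(27)=3010, p(28)=3718, p(29)=4565, p(30)=5604, p(31)=6842, p(32)=8349, p(33)=10143, p(34)=12310, p(35)=14883, p(36)=17977, p(37)=21637, p(38)=26015, p(39)=31185, p(40)=37338, p(41)=44583, p(42)=53174, p(43)=63261, p(44)=75175, p(45)=89134, p(46)=105558, p(47)=124754, p(48)=147273, p(49)=173525, p(50)=204226, p(51)=239943, p(52)=281589, p(53)=329931, p(54)=386155, p(55)=451276, p(56)=526823, p(57)=614154, p(58)=715220, p(59)=831820, p(60)=966467, p(61)=1121505, p(62)=1300156, p(63)=1505499, p(64)=1741630, p(65)=2012558, p(66)=2323520, p(67)=2679689, p(68)=3087735, p(69)=3554345, p(70)=4087968, p(71)=4697205, p(72)=5392783, p(73)=6185689, p(74)=7089500, p(75)=8118264, p(76)=9289091, p(77)=10619863, p(78)=12132164, p(79)=13848650, p(80)=15796476, p(81)=18004327, p(82)=20506255, p(83)=23338469, p(84)=26543660, p(85)=30167357, p(86)=34262962, p(87)=38887673, p(88)=44108109, p(89)=49995925, p(90)=56634173, p(91)=64112359, p(92)=72533807, p(93)=82010177, p(94)=92669720, p(95)=104651419, p(96)=118114304, p(97)=133230930, p(98)=150198136, p(99)=169229875, p(100)=190569292, p(101)=214481126, p(102)=241265379, p(103)=271248950, p(104)=304801365, p(105)=342325709, p(106)=384276336, p(107)=431149389, p(108)=483502844, p(109)=541946240, p(110)=607163746, p(111)=679903203, p(112)=761002156, p(113)=851376628, p(114)=952050665, p(115)=1064144451, p(116)=1188908248, p(117)=1327710076, p(118)=1482074143, p(119)=1653668665, p(120)=1844349560, p(121)=2056148051, p(122)=2291320912, p(123)=2552338241, p(124)=2841940500, p(125)=3163127352, p(126)=3519222692, p(127)=3913864295, p(128)=4351078600, p(129)=4835271870, p(130)=5371315400, p(131)=5964539504, p(132)=6620830889, p(133)=7346629512, p(134)=8149040695, p(135)=9035836076, p(136)=10015581680, p(137)=11097645016, p(138)=12292341831, p(139)=13610949895, p(140)=15065878135, p(141)=16670689208, p(142)=18440293320, p(143)=20390982757, p(144)=22540654445, p(145)=24908858009, p(146)=27517052599, p(147)=30388671978, p(148)=33549419497, p(149)=37027355200, p(150)=40853235313, p(151)=45060624582, p(152)=49686288421, p(153)=54770336324, p(154)=60356673280, p(155)=66493182097, p(156)=73232243759, p(157)=80630964769, p(158)=88751778802, p(159)=97662728555, p(160)=107438159466, p(161)=118159068427, p(162)=129913904637, p(163)=142798995930, p(164)=156919475295, p(165)=172389800255, p(166)=189334822579, p(167)=207890420102, p(168)=228204732751, p(169)=250438925115, p(170)=274768617130, p(171)=301384802048, p(172)=330495499613, p(173)=362326859895, p(174)=397125074750, p(175)=435157697830.
Final step: p(176) = p(175) + p(174) - p(171) - p(169) + p(164) + p(161) - p(154) - p(150) + p(141) + p(136) - p(125) - p(119) + p(106) + p(99) - p(84) - p(76) + p(59) + p(50) - p(31) - p(21) + p(0)
= 435157697830 + 397125074750 - 301384802048 - 250438925115 + 156919475295 + 118159068427 - 60356673280 - 40853235313 + 16670689208 + 10015581680 - 3163127352 - 1653668665 + 384276336 + 169229875 - 26543660 - 9289091 + 831820 + 204226 - 6842 - 792 + 1
= 476715857290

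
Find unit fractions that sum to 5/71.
1/15 + 1/267 + 1/94785

Greedy algorithm:
5/71: ceiling(71/5) = 15, use 1/15
4/1065: ceiling(1065/4) = 267, use 1/267
1/94785: ceiling(94785/1) = 94785, use 1/94785
Result: 5/71 = 1/15 + 1/267 + 1/94785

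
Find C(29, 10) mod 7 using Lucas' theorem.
0

Using Lucas' theorem:
Write n=29 and k=10 in base 7:
n in base 7: [4, 1]
k in base 7: [1, 3]
C(29,10) mod 7 = ∏ C(n_i, k_i) mod 7
Digit binomials (mod 7): C(4,1) = 4; C(1,3) = 0 (k_i > n_i)
Product: 4 × 0 = 0 ≡ 0 (mod 7)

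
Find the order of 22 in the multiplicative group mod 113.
56

113 is prime, so ord(22) divides φ(113) = 112.
Divisors of 112: 1, 2, 4, 7, 8, 14, 16, 28, 56, 112.
Repeated squaring: 22^1 ≡ 22, 22^2 ≡ 32, 22^4 ≡ 7, 22^8 ≡ 49, 22^16 ≡ 28, 22^32 ≡ 106, 22^64 ≡ 49 (mod 113).
Test 22^d mod 113 for each divisor d in increasing order:
22^1 ≡ 22
22^2 ≡ 32
22^4 ≡ 7
22^7 = 22^4·22^2·22^1 ≡ 69
22^8 ≡ 49
22^14 = 22^8·22^4·22^2 ≡ 15
22^16 ≡ 28
22^28 = 22^16·22^8·22^4 ≡ 112
22^56 = 22^32·22^16·22^8 ≡ 1  ← first divisor giving 1
The order is 56.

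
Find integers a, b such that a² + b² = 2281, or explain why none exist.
16² + 45² (a=16, b=45)

Factorization: 2281 = 2281
By Fermat: n is sum of two squares iff every prime p ≡ 3 (mod 4) appears to even power.
All primes ≡ 3 (mod 4) appear to even power.
Search a = 0, 1, 2, … for 2281 - a² a perfect square: first hit at a = 16: 2281 - 256 = 2025 = 45².
2281 = 16² + 45² = 256 + 2025 ✓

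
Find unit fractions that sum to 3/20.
1/7 + 1/140

Greedy algorithm:
3/20: ceiling(20/3) = 7, use 1/7
1/140: ceiling(140/1) = 140, use 1/140
Result: 3/20 = 1/7 + 1/140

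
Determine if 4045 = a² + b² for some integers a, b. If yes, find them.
18² + 61² (a=18, b=61)

Factorization: 4045 = 5 × 809
By Fermat: n is sum of two squares iff every prime p ≡ 3 (mod 4) appears to even power.
All primes ≡ 3 (mod 4) appear to even power.
Search a = 0, 1, 2, … for 4045 - a² a perfect square: first hit at a = 18: 4045 - 324 = 3721 = 61².
4045 = 18² + 61² = 324 + 3721 ✓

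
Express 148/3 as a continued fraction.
[49; 3]

Euclidean algorithm steps:
148 = 49 × 3 + 1
3 = 3 × 1 + 0
Continued fraction: [49; 3]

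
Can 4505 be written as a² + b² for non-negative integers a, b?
4² + 67² (a=4, b=67)

Factorization: 4505 = 5 × 17 × 53
By Fermat: n is sum of two squares iff every prime p ≡ 3 (mod 4) appears to even power.
All primes ≡ 3 (mod 4) appear to even power.
Search a = 0, 1, 2, … for 4505 - a² a perfect square: first hit at a = 4: 4505 - 16 = 4489 = 67².
4505 = 4² + 67² = 16 + 4489 ✓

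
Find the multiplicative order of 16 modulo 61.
15

61 is prime, so ord(16) divides φ(61) = 60.
Divisors of 60: 1, 2, 3, 4, 5, 6, 10, 12, 15, 20, 30, 60.
Repeated squaring: 16^1 ≡ 16, 16^2 ≡ 12, 16^4 ≡ 22, 16^8 ≡ 57, 16^16 ≡ 16, 16^32 ≡ 12 (mod 61).
Test 16^d mod 61 for each divisor d in increasing order:
16^1 ≡ 16
16^2 ≡ 12
16^3 = 16^2·16^1 ≡ 9
16^4 ≡ 22
16^5 = 16^4·16^1 ≡ 47
16^6 = 16^4·16^2 ≡ 20
16^10 = 16^8·16^2 ≡ 13
16^12 = 16^8·16^4 ≡ 34
16^15 = 16^8·16^4·16^2·16^1 ≡ 1  ← first divisor giving 1
The order is 15.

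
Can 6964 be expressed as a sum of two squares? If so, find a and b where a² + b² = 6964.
58² + 60² (a=58, b=60)

Factorization: 6964 = 2^2 × 1741
By Fermat: n is sum of two squares iff every prime p ≡ 3 (mod 4) appears to even power.
All primes ≡ 3 (mod 4) appear to even power.
Search a = 0, 1, 2, … for 6964 - a² a perfect square: first hit at a = 58: 6964 - 3364 = 3600 = 60².
6964 = 58² + 60² = 3364 + 3600 ✓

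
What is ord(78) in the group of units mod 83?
41

83 is prime, so ord(78) divides φ(83) = 82.
Divisors of 82: 1, 2, 41, 82.
Repeated squaring: 78^1 ≡ 78, 78^2 ≡ 25, 78^4 ≡ 44, 78^8 ≡ 27, 78^16 ≡ 65, 78^32 ≡ 75, 78^64 ≡ 64 (mod 83).
Test 78^d mod 83 for each divisor d in increasing order:
78^1 ≡ 78
78^2 ≡ 25
78^41 = 78^32·78^8·78^1 ≡ 1  ← first divisor giving 1
The order is 41.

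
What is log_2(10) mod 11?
5

Baby-step giant-step with step n = ⌈√11⌉ = 4.
Baby steps 2^j mod 11 (j:value) for j=0..3: 0:1, 1:2, 2:4, 3:8.
Giant-step multiplier: 2^(-4) ≡ 2^(10-4) = 2^6 ≡ 9 (mod 11).
Giant steps γ_i = 10·9^i mod 11: γ_0=10, γ_1=2 (in table at j=1).
x = i·n + j = 1·4 + 1 = 5.
Check: 2^5 ≡ 10 (mod 11).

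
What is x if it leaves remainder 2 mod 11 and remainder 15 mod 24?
255

Using Chinese Remainder Theorem:
M = 11 × 24 = 264
M1 = 24, M2 = 11
y1 = 24^(-1) mod 11 = 6
y2 = 11^(-1) mod 24 = 11
x = (2×24×6 + 15×11×11) mod 264 = 255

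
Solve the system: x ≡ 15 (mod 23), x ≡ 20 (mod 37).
797

Using Chinese Remainder Theorem:
M = 23 × 37 = 851
M1 = 37, M2 = 23
y1 = 37^(-1) mod 23 = 5
y2 = 23^(-1) mod 37 = 29
x = (15×37×5 + 20×23×29) mod 851 = 797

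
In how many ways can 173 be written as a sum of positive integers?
362326859895

p(n) counts ways to write n as a sum of positive integers (order ignored).
Euler's pentagonal recurrence: p(k) = p(k-1) + p(k-2) - p(k-5) - p(k-7) + p(k-12) + p(k-15) - ... (offsets j(3j∓1)/2, signs ++--, p(0)=1, p(<0)=0).
DP table for k = 0..172: p(0)=1, p(1)=1, p(2)=2, p(3)=3, p(4)=5, p(5)=7, p(6)=11, p(7)=15, p(8)=22, p(9)=30, p(10)=42, p(11)=56, p(12)=77, p(13)=101, p(14)=135, p(15)=176, p(16)=231, p(17)=297, p(18)=385, p(19)=490, p(20)=627, p(21)=792, p(22)=1002, p(23)=1255, p(24)=1575, p(25)=1958, p(26)=2436, p(27)=3010, p(28)=3718, p(29)=4565, p(30)=5604, p(31)=6842, p(32)=8349, p(33)=10143, p(34)=12310, p(35)=14883, p(36)=17977, p(37)=21637, p(38)=26015, p(39)=31185, p(40)=37338, p(41)=44583, p(42)=53174, p(43)=63261, p(44)=75175, p(45)=89134, p(46)=105558, p(47)=124754, p(48)=147273, p(49)=173525, p(50)=204226, p(51)=239943, p(52)=281589, p(53)=329931, p(54)=386155, p(55)=451276, p(56)=526823, p(57)=614154, p(58)=715220, p(59)=831820, p(60)=966467, p(61)=1121505, p(62)=1300156, p(63)=1505499, p(64)=1741630, p(65)=2012558, p(66)=2323520, p(67)=2679689, p(68)=3087735, p(69)=3554345, p(70)=4087968, p(71)=4697205, p(72)=5392783, p(73)=6185689, p(74)=7089500, p(75)=8118264, p(76)=9289091, p(77)=10619863, p(78)=12132164, p(79)=13848650, p(80)=15796476, p(81)=18004327, p(82)=20506255, p(83)=23338469, p(84)=26543660, p(85)=30167357, p(86)=34262962, p(87)=38887673, p(88)=44108109, p(89)=49995925, p(90)=56634173, p(91)=64112359, p(92)=72533807, p(93)=82010177, p(94)=92669720, p(95)=104651419, p(96)=118114304, p(97)=133230930, p(98)=150198136, p(99)=169229875, p(100)=190569292, p(101)=214481126, p(102)=241265379, p(103)=271248950, p(104)=304801365, p(105)=342325709, p(106)=384276336, p(107)=431149389, p(108)=483502844, p(109)=541946240, p(110)=607163746, p(111)=679903203, p(112)=761002156, p(113)=851376628, p(114)=952050665, p(115)=1064144451, p(116)=1188908248, p(117)=1327710076, p(118)=1482074143, p(119)=1653668665, p(120)=1844349560, p(121)=2056148051, p(122)=2291320912, p(123)=2552338241, p(124)=2841940500, p(125)=3163127352, p(126)=3519222692, p(127)=3913864295, p(128)=4351078600, p(129)=4835271870, p(130)=5371315400, p(131)=5964539504, p(132)=6620830889, p(133)=7346629512, p(134)=8149040695, p(135)=9035836076, p(136)=10015581680, p(137)=11097645016, p(138)=12292341831, p(139)=13610949895, p(140)=15065878135, p(141)=16670689208, p(142)=18440293320, p(143)=20390982757, p(144)=22540654445, p(145)=24908858009, p(146)=27517052599, p(147)=30388671978, p(148)=33549419497, p(149)=37027355200, p(150)=40853235313, p(151)=45060624582, p(152)=49686288421, p(153)=54770336324, p(154)=60356673280, p(155)=66493182097, p(156)=73232243759, p(157)=80630964769, p(158)=88751778802, p(159)=97662728555, p(160)=107438159466, p(161)=118159068427, p(162)=129913904637, p(163)=142798995930, p(164)=156919475295, p(165)=172389800255, p(166)=189334822579, p(167)=207890420102, p(168)=228204732751, p(169)=250438925115, p(170)=274768617130, p(171)=301384802048, p(172)=330495499613.
Final step: p(173) = p(172) + p(171) - p(168) - p(166) + p(161) + p(158) - p(151) - p(147) + p(138) + p(133) - p(122) - p(116) + p(103) + p(96) - p(81) - p(73) + p(56) + p(47) - p(28) - p(18)
= 330495499613 + 301384802048 - 228204732751 - 189334822579 + 118159068427 + 88751778802 - 45060624582 - 30388671978 + 12292341831 + 7346629512 - 2291320912 - 1188908248 + 271248950 + 118114304 - 18004327 - 6185689 + 526823 + 124754 - 3718 - 385
= 362326859895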